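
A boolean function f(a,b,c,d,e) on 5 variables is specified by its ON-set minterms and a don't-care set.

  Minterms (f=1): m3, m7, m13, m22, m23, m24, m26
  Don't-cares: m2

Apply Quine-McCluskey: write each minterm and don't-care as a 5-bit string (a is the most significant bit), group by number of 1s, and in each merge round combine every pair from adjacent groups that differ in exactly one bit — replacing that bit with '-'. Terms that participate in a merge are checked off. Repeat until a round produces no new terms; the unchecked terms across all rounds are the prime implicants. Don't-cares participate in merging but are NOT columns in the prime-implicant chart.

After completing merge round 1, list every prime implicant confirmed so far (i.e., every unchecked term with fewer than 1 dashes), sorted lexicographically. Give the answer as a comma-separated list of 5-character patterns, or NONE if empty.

size-2^0 implicants → 00010(✓)  00011(✓)  00111(✓)  01101  10110(✓)  10111(✓)  11000(✓)  11010(✓)
size-2^1 implicants → -0111  00-11  0001-  1011-  110-0
Unchecked terms (primes): -0111, 00-11, 0001-, 01101, 1011-, 110-0

01101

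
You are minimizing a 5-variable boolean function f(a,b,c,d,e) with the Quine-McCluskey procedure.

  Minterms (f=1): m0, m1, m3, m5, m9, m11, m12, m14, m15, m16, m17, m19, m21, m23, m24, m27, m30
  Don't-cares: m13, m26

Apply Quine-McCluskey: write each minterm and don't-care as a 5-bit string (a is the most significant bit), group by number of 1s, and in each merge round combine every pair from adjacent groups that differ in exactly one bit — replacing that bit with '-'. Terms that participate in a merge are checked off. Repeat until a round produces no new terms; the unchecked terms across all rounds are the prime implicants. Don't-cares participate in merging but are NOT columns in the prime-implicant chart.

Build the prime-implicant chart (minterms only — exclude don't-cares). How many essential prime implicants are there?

3

Round 0: 00000✓ 00001✓ 00011✓ 00101✓ 01001✓ 01011✓ 01100✓ 01101✓ 01110✓ 01111✓ 10000✓ 10001✓ 10011✓ 10101✓ 10111✓ 11000✓ 11010✓ 11011✓ 11110✓
Round 1: -0000✓ -0001✓ -0011✓ -0101✓ -1011✓ -1110 0-001✓ 0-011✓ 0-101✓ 00-01✓ 000-1✓ 0000-✓ 01-01✓ 01-11✓ 010-1✓ 011-0✓ 011-1✓ 0110-✓ 0111-✓ 1-000 1-011✓ 10-01✓ 10-11✓ 100-1✓ 1000-✓ 101-1✓ 11-10 110-0 1101-
Round 2: --011 -0-01 -00-1 -000- 0--01 0-0-1 01--1 011-- 10--1
PIs = {--011, -0-01, -00-1, -000-, -1110, 0--01, 0-0-1, 01--1, 011--, 1-000, 10--1, 11-10, 110-0, 1101-}
Coverage chart:
  m0: -000- ←essential
  m1: -0-01,-00-1,-000-,0--01,0-0-1
  m3: --011,-00-1,0-0-1
  m5: -0-01,0--01
  m9: 0--01,0-0-1,01--1
  m11: --011,0-0-1,01--1
  m12: 011-- ←essential
  m14: -1110,011--
  m15: 01--1,011--
  m16: -000-,1-000
  m17: -0-01,-00-1,-000-,10--1
  m19: --011,-00-1,10--1
  m21: -0-01,10--1
  m23: 10--1 ←essential
  m24: 1-000,110-0
  m27: --011,1101-
  m30: -1110,11-10
Essential: -000-, 011--, 10--1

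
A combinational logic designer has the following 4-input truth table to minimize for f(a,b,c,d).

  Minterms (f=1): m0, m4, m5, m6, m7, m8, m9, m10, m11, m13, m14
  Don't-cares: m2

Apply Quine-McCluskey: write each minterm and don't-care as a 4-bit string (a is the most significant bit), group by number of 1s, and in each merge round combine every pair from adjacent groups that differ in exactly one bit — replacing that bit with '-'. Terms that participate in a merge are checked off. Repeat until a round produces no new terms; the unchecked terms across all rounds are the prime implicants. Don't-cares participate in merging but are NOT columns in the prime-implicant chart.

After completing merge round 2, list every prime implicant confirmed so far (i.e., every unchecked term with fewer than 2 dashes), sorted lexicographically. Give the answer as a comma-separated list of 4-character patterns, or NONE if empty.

[col 0] 0000*, 0010*, 0100*, 0101*, 0110*, 0111*, 1000*, 1001*, 1010*, 1011*, 1101*, 1110*
[col 1] -000*, -010*, -101, -110*, 0-00*, 0-10*, 00-0*, 01-0*, 01-1*, 010-*, 011-*, 1-01, 1-10*, 10-0*, 10-1*, 100-*, 101-*
[col 2] --10, -0-0, 0--0, 01--, 10--
Prime implicants: --10, -0-0, -101, 0--0, 01--, 1-01, 10--

-101, 1-01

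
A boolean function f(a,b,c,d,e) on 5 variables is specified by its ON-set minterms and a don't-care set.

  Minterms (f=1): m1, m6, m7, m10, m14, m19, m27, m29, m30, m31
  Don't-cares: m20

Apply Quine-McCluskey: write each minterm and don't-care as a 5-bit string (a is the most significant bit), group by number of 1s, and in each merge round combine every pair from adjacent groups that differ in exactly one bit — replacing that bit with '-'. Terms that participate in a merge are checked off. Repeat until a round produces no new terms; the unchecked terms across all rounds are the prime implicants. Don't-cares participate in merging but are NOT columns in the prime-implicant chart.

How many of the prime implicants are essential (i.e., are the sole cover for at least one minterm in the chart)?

size-2^0 implicants → 00001  00110(✓)  00111(✓)  01010(✓)  01110(✓)  10011(✓)  10100  11011(✓)  11101(✓)  11110(✓)  11111(✓)
size-2^1 implicants → -1110  0-110  0011-  01-10  1-011  11-11  111-1  1111-
Unchecked terms (primes): -1110, 0-110, 00001, 0011-, 01-10, 1-011, 10100, 11-11, 111-1, 1111-
Minterm coverage:
  m1 ⊆ 00001 [E]
  m6 ⊆ 0-110,0011-
  m7 ⊆ 0011- [E]
  m10 ⊆ 01-10 [E]
  m14 ⊆ -1110,0-110,01-10
  m19 ⊆ 1-011 [E]
  m27 ⊆ 1-011,11-11
  m29 ⊆ 111-1 [E]
  m30 ⊆ -1110,1111-
  m31 ⊆ 11-11,111-1,1111-
E = {00001, 0011-, 01-10, 1-011, 111-1}

5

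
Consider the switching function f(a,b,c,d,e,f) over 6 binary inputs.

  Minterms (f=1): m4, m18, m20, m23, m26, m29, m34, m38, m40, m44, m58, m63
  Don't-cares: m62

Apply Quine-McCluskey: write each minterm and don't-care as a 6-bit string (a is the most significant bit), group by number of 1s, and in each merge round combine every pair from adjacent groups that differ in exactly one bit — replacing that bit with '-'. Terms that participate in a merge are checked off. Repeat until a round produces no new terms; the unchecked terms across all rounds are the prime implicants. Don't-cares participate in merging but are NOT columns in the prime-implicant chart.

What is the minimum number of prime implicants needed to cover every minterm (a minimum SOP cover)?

[col 0] 000100*, 010010*, 010100*, 010111, 011010*, 011101, 100010*, 100110*, 101000*, 101100*, 111010*, 111110*, 111111*
[col 1] -11010, 0-0100, 01-010, 100-10, 101-00, 111-10, 11111-
Prime implicants: -11010, 0-0100, 01-010, 010111, 011101, 100-10, 101-00, 111-10, 11111-
PI chart (minterm → PIs covering it):
  4 | 0-0100  (sole → essential)
  18 | 01-010  (sole → essential)
  20 | 0-0100  (sole → essential)
  23 | 010111  (sole → essential)
  26 | -11010,01-010
  29 | 011101  (sole → essential)
  34 | 100-10  (sole → essential)
  38 | 100-10  (sole → essential)
  40 | 101-00  (sole → essential)
  44 | 101-00  (sole → essential)
  58 | -11010,111-10
  63 | 11111-  (sole → essential)
Essential prime implicants: 0-0100, 01-010, 010111, 011101, 100-10, 101-00, 11111-
Petrick residual → -11010
Minimum SOP uses 8 PIs: bcd'ef' + a'c'de'f' + a'bd'ef' + a'bc'def + a'bcde'f + ab'c'ef' + ab'ce'f' + abcde

8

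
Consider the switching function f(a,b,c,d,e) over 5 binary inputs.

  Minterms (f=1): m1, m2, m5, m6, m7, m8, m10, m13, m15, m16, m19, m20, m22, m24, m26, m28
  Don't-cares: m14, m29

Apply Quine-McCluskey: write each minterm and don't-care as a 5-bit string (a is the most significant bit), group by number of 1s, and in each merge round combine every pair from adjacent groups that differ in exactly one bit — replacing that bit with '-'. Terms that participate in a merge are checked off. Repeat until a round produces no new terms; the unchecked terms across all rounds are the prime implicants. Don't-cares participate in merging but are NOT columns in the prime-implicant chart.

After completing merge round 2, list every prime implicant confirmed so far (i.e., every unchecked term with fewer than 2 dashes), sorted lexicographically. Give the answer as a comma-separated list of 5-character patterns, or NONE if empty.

-0110, -1101, 00-01, 10011, 101-0, 1110-

size-2^0 implicants → 00001(✓)  00010(✓)  00101(✓)  00110(✓)  00111(✓)  01000(✓)  01010(✓)  01101(✓)  01110(✓)  01111(✓)  10000(✓)  10011  10100(✓)  10110(✓)  11000(✓)  11010(✓)  11100(✓)  11101(✓)
size-2^1 implicants → -0110  -1000(✓)  -1010(✓)  -1101  0-010(✓)  0-101(✓)  0-110(✓)  0-111(✓)  00-01  00-10(✓)  001-1(✓)  0011-(✓)  01-10(✓)  010-0(✓)  011-1(✓)  0111-(✓)  1-000(✓)  1-100(✓)  10-00(✓)  101-0  11-00(✓)  110-0(✓)  1110-
size-2^2 implicants → -10-0  0--10  0-1-1  0-11-  1--00
Unchecked terms (primes): -0110, -10-0, -1101, 0--10, 0-1-1, 0-11-, 00-01, 1--00, 10011, 101-0, 1110-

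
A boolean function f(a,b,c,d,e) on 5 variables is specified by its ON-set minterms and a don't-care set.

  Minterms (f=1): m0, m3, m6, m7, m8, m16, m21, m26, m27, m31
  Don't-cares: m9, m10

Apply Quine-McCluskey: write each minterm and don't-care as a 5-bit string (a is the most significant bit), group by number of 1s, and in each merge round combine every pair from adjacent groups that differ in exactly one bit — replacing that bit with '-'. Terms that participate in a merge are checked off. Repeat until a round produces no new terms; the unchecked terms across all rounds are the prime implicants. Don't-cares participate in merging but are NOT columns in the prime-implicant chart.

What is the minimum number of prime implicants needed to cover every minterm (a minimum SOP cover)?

7

[col 0] 00000*, 00011*, 00110*, 00111*, 01000*, 01001*, 01010*, 10000*, 10101, 11010*, 11011*, 11111*
[col 1] -0000, -1010, 0-000, 00-11, 0011-, 010-0, 0100-, 11-11, 1101-
Prime implicants: -0000, -1010, 0-000, 00-11, 0011-, 010-0, 0100-, 10101, 11-11, 1101-
PI chart (minterm → PIs covering it):
  0 | -0000,0-000
  3 | 00-11  (sole → essential)
  6 | 0011-  (sole → essential)
  7 | 00-11,0011-
  8 | 0-000,010-0,0100-
  16 | -0000  (sole → essential)
  21 | 10101  (sole → essential)
  26 | -1010,1101-
  27 | 11-11,1101-
  31 | 11-11  (sole → essential)
Essential prime implicants: -0000, 00-11, 0011-, 10101, 11-11
Petrick residual → -1010, 0-000
Minimum SOP uses 7 PIs: b'c'd'e' + bc'de' + a'c'd'e' + a'b'de + a'b'cd + ab'cd'e + abde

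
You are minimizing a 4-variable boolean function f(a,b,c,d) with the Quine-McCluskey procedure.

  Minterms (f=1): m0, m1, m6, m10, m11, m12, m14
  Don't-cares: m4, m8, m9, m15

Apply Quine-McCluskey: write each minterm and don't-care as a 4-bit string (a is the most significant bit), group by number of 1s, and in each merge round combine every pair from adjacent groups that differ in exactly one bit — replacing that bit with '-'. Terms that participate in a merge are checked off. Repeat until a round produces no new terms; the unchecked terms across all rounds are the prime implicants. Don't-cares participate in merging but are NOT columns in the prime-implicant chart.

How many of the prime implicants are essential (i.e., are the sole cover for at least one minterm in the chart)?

size-2^0 implicants → 0000(✓)  0001(✓)  0100(✓)  0110(✓)  1000(✓)  1001(✓)  1010(✓)  1011(✓)  1100(✓)  1110(✓)  1111(✓)
size-2^1 implicants → -000(✓)  -001(✓)  -100(✓)  -110(✓)  0-00(✓)  000-(✓)  01-0(✓)  1-00(✓)  1-10(✓)  1-11(✓)  10-0(✓)  10-1(✓)  100-(✓)  101-(✓)  11-0(✓)  111-(✓)
size-2^2 implicants → --00  -00-  -1-0  1--0  1-1-  10--
Unchecked terms (primes): --00, -00-, -1-0, 1--0, 1-1-, 10--
Minterm coverage:
  m0 ⊆ --00,-00-
  m1 ⊆ -00- [E]
  m6 ⊆ -1-0 [E]
  m10 ⊆ 1--0,1-1-,10--
  m11 ⊆ 1-1-,10--
  m12 ⊆ --00,-1-0,1--0
  m14 ⊆ -1-0,1--0,1-1-
E = {-00-, -1-0}

2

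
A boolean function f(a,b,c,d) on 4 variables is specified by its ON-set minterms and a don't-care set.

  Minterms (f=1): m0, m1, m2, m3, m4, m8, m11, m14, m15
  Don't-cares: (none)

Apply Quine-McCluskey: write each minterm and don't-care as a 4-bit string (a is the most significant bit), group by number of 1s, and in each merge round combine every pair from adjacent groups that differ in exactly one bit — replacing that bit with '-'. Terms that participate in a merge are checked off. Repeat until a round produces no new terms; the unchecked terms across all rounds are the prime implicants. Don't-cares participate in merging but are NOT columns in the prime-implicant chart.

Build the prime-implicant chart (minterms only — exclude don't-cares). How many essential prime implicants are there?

Round 0: 0000✓ 0001✓ 0010✓ 0011✓ 0100✓ 1000✓ 1011✓ 1110✓ 1111✓
Round 1: -000 -011 0-00 00-0✓ 00-1✓ 000-✓ 001-✓ 1-11 111-
Round 2: 00--
PIs = {-000, -011, 0-00, 00--, 1-11, 111-}
Coverage chart:
  m0: -000,0-00,00--
  m1: 00-- ←essential
  m2: 00-- ←essential
  m3: -011,00--
  m4: 0-00 ←essential
  m8: -000 ←essential
  m11: -011,1-11
  m14: 111- ←essential
  m15: 1-11,111-
Essential: -000, 0-00, 00--, 111-

4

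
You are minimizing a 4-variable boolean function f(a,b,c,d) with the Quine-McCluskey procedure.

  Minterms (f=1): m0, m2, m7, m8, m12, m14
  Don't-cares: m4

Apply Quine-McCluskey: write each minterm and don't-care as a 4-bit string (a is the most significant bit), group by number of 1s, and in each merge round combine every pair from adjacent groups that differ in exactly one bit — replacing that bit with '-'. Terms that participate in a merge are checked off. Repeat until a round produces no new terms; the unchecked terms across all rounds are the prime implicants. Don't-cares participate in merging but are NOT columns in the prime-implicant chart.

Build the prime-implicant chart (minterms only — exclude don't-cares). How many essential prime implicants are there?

4

size-2^0 implicants → 0000(✓)  0010(✓)  0100(✓)  0111  1000(✓)  1100(✓)  1110(✓)
size-2^1 implicants → -000(✓)  -100(✓)  0-00(✓)  00-0  1-00(✓)  11-0
size-2^2 implicants → --00
Unchecked terms (primes): --00, 00-0, 0111, 11-0
Minterm coverage:
  m0 ⊆ --00,00-0
  m2 ⊆ 00-0 [E]
  m7 ⊆ 0111 [E]
  m8 ⊆ --00 [E]
  m12 ⊆ --00,11-0
  m14 ⊆ 11-0 [E]
E = {--00, 00-0, 0111, 11-0}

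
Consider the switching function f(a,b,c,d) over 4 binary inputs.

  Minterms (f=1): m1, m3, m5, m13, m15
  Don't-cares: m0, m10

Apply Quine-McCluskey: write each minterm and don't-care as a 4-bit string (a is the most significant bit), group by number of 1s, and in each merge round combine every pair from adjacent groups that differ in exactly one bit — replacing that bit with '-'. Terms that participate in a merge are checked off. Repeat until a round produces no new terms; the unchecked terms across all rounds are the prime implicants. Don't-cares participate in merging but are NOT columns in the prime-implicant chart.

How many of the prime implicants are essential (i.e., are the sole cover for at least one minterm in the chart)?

[col 0] 0000*, 0001*, 0011*, 0101*, 1010, 1101*, 1111*
[col 1] -101, 0-01, 00-1, 000-, 11-1
Prime implicants: -101, 0-01, 00-1, 000-, 1010, 11-1
PI chart (minterm → PIs covering it):
  1 | 0-01,00-1,000-
  3 | 00-1  (sole → essential)
  5 | -101,0-01
  13 | -101,11-1
  15 | 11-1  (sole → essential)
Essential prime implicants: 00-1, 11-1

2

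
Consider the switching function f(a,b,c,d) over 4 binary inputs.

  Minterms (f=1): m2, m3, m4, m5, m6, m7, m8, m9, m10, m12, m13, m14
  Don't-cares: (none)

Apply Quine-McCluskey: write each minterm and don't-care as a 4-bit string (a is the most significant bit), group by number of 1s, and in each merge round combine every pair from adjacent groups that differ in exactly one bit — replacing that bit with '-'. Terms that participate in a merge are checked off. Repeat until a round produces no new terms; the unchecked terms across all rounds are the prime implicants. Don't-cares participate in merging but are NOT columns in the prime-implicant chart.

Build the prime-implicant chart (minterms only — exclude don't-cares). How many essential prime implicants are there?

size-2^0 implicants → 0010(✓)  0011(✓)  0100(✓)  0101(✓)  0110(✓)  0111(✓)  1000(✓)  1001(✓)  1010(✓)  1100(✓)  1101(✓)  1110(✓)
size-2^1 implicants → -010(✓)  -100(✓)  -101(✓)  -110(✓)  0-10(✓)  0-11(✓)  001-(✓)  01-0(✓)  01-1(✓)  010-(✓)  011-(✓)  1-00(✓)  1-01(✓)  1-10(✓)  10-0(✓)  100-(✓)  11-0(✓)  110-(✓)
size-2^2 implicants → --10  -1-0  -10-  0-1-  01--  1--0  1-0-
Unchecked terms (primes): --10, -1-0, -10-, 0-1-, 01--, 1--0, 1-0-
Minterm coverage:
  m2 ⊆ --10,0-1-
  m3 ⊆ 0-1- [E]
  m4 ⊆ -1-0,-10-,01--
  m5 ⊆ -10-,01--
  m6 ⊆ --10,-1-0,0-1-,01--
  m7 ⊆ 0-1-,01--
  m8 ⊆ 1--0,1-0-
  m9 ⊆ 1-0- [E]
  m10 ⊆ --10,1--0
  m12 ⊆ -1-0,-10-,1--0,1-0-
  m13 ⊆ -10-,1-0-
  m14 ⊆ --10,-1-0,1--0
E = {0-1-, 1-0-}

2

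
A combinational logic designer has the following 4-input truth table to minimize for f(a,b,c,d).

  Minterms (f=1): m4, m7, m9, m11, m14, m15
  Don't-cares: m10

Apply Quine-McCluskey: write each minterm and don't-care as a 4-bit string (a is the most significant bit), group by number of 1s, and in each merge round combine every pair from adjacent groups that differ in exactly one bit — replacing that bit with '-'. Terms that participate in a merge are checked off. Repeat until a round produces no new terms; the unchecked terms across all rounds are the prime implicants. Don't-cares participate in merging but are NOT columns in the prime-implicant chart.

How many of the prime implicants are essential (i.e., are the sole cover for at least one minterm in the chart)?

[col 0] 0100, 0111*, 1001*, 1010*, 1011*, 1110*, 1111*
[col 1] -111, 1-10*, 1-11*, 10-1, 101-*, 111-*
[col 2] 1-1-
Prime implicants: -111, 0100, 1-1-, 10-1
PI chart (minterm → PIs covering it):
  4 | 0100  (sole → essential)
  7 | -111  (sole → essential)
  9 | 10-1  (sole → essential)
  11 | 1-1-,10-1
  14 | 1-1-  (sole → essential)
  15 | -111,1-1-
Essential prime implicants: -111, 0100, 1-1-, 10-1

4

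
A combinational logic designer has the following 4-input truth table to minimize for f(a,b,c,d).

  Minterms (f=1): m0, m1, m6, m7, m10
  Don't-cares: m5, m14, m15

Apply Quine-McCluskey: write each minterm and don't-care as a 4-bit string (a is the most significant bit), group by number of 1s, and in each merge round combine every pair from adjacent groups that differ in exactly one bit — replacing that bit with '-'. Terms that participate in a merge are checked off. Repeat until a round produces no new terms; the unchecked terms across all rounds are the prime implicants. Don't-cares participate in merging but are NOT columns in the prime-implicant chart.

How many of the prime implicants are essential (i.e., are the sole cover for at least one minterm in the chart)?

3

size-2^0 implicants → 0000(✓)  0001(✓)  0101(✓)  0110(✓)  0111(✓)  1010(✓)  1110(✓)  1111(✓)
size-2^1 implicants → -110(✓)  -111(✓)  0-01  000-  01-1  011-(✓)  1-10  111-(✓)
size-2^2 implicants → -11-
Unchecked terms (primes): -11-, 0-01, 000-, 01-1, 1-10
Minterm coverage:
  m0 ⊆ 000- [E]
  m1 ⊆ 0-01,000-
  m6 ⊆ -11- [E]
  m7 ⊆ -11-,01-1
  m10 ⊆ 1-10 [E]
E = {-11-, 000-, 1-10}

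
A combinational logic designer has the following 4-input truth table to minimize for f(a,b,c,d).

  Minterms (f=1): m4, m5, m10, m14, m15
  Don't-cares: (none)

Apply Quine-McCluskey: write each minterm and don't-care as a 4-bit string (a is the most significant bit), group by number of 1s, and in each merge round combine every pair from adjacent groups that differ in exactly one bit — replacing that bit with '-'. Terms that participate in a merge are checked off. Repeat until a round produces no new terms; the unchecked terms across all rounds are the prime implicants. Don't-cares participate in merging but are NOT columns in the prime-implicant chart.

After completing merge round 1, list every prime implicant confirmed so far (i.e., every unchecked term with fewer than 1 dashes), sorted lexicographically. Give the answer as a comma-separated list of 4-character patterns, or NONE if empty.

NONE

size-2^0 implicants → 0100(✓)  0101(✓)  1010(✓)  1110(✓)  1111(✓)
size-2^1 implicants → 010-  1-10  111-
Unchecked terms (primes): 010-, 1-10, 111-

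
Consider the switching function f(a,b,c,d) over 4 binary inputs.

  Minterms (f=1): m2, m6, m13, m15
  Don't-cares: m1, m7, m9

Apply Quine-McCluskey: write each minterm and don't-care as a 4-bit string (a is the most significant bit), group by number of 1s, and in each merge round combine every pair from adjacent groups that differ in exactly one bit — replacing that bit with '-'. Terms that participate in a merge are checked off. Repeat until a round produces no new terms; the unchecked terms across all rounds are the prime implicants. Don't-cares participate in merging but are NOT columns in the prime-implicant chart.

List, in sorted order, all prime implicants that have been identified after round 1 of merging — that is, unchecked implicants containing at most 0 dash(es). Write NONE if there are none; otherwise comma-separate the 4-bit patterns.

NONE

size-2^0 implicants → 0001(✓)  0010(✓)  0110(✓)  0111(✓)  1001(✓)  1101(✓)  1111(✓)
size-2^1 implicants → -001  -111  0-10  011-  1-01  11-1
Unchecked terms (primes): -001, -111, 0-10, 011-, 1-01, 11-1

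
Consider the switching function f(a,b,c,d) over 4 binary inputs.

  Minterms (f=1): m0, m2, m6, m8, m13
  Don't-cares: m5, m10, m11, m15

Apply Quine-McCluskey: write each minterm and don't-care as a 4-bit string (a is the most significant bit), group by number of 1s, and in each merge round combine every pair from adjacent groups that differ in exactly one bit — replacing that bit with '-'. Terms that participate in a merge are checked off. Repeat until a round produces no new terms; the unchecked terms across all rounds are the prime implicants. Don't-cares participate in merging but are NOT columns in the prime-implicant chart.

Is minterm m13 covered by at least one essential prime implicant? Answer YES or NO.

NO

Round 0: 0000✓ 0010✓ 0101✓ 0110✓ 1000✓ 1010✓ 1011✓ 1101✓ 1111✓
Round 1: -000✓ -010✓ -101 0-10 00-0✓ 1-11 10-0✓ 101- 11-1
Round 2: -0-0
PIs = {-0-0, -101, 0-10, 1-11, 101-, 11-1}
Coverage chart:
  m0: -0-0 ←essential
  m2: -0-0,0-10
  m6: 0-10 ←essential
  m8: -0-0 ←essential
  m13: -101,11-1
Essential: -0-0, 0-10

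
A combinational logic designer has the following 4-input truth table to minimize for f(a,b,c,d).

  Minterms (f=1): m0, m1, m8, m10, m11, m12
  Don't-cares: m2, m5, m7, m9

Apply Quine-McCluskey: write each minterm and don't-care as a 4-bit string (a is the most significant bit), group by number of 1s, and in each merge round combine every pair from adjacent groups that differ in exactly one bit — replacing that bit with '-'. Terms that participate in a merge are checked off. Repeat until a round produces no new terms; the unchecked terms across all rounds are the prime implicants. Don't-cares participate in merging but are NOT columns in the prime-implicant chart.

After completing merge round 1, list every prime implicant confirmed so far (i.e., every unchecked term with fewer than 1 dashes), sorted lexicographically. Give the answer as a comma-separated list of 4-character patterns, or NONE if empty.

Round 0: 0000✓ 0001✓ 0010✓ 0101✓ 0111✓ 1000✓ 1001✓ 1010✓ 1011✓ 1100✓
Round 1: -000✓ -001✓ -010✓ 0-01 00-0✓ 000-✓ 01-1 1-00 10-0✓ 10-1✓ 100-✓ 101-✓
Round 2: -0-0 -00- 10--
PIs = {-0-0, -00-, 0-01, 01-1, 1-00, 10--}

NONE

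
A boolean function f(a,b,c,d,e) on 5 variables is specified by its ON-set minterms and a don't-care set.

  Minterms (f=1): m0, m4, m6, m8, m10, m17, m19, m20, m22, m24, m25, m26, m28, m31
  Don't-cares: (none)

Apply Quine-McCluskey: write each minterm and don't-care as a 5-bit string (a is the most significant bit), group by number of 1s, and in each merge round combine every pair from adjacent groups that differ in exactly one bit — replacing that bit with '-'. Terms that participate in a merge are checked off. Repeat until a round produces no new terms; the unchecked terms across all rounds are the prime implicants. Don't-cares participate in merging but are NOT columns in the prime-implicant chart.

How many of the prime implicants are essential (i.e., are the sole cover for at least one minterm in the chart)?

[col 0] 00000*, 00100*, 00110*, 01000*, 01010*, 10001*, 10011*, 10100*, 10110*, 11000*, 11001*, 11010*, 11100*, 11111
[col 1] -0100*, -0110*, -1000*, -1010*, 0-000, 00-00, 001-0*, 010-0*, 1-001, 1-100, 100-1, 101-0*, 11-00, 110-0*, 1100-
[col 2] -01-0, -10-0
Prime implicants: -01-0, -10-0, 0-000, 00-00, 1-001, 1-100, 100-1, 11-00, 1100-, 11111
PI chart (minterm → PIs covering it):
  0 | 0-000,00-00
  4 | -01-0,00-00
  6 | -01-0  (sole → essential)
  8 | -10-0,0-000
  10 | -10-0  (sole → essential)
  17 | 1-001,100-1
  19 | 100-1  (sole → essential)
  20 | -01-0,1-100
  22 | -01-0  (sole → essential)
  24 | -10-0,11-00,1100-
  25 | 1-001,1100-
  26 | -10-0  (sole → essential)
  28 | 1-100,11-00
  31 | 11111  (sole → essential)
Essential prime implicants: -01-0, -10-0, 100-1, 11111

4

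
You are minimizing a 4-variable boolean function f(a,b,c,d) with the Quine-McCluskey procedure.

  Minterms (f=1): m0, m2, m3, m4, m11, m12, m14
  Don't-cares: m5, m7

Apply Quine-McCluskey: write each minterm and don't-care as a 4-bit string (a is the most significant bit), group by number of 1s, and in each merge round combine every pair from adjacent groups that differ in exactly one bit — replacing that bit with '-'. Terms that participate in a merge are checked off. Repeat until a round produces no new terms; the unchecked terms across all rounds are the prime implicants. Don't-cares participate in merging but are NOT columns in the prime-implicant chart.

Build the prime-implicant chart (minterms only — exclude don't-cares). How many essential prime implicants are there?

2

size-2^0 implicants → 0000(✓)  0010(✓)  0011(✓)  0100(✓)  0101(✓)  0111(✓)  1011(✓)  1100(✓)  1110(✓)
size-2^1 implicants → -011  -100  0-00  0-11  00-0  001-  01-1  010-  11-0
Unchecked terms (primes): -011, -100, 0-00, 0-11, 00-0, 001-, 01-1, 010-, 11-0
Minterm coverage:
  m0 ⊆ 0-00,00-0
  m2 ⊆ 00-0,001-
  m3 ⊆ -011,0-11,001-
  m4 ⊆ -100,0-00,010-
  m11 ⊆ -011 [E]
  m12 ⊆ -100,11-0
  m14 ⊆ 11-0 [E]
E = {-011, 11-0}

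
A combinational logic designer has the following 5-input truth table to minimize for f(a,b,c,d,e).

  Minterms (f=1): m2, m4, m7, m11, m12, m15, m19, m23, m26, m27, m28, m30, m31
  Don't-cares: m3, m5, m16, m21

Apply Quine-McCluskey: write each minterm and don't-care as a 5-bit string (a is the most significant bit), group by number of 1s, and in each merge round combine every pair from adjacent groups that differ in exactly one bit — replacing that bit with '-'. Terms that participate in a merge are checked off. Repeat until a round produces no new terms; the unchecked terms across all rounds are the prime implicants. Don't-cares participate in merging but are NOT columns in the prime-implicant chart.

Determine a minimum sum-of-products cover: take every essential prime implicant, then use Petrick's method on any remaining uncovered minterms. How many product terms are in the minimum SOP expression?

Round 0: 00010✓ 00011✓ 00100✓ 00101✓ 00111✓ 01011✓ 01100✓ 01111✓ 10000 10011✓ 10101✓ 10111✓ 11010✓ 11011✓ 11100✓ 11110✓ 11111✓
Round 1: -0011✓ -0101✓ -0111✓ -1011✓ -1100 -1111✓ 0-011✓ 0-100 0-111✓ 00-11✓ 0001- 001-1✓ 0010- 01-11✓ 1-011✓ 1-111✓ 10-11✓ 101-1✓ 11-10✓ 11-11✓ 1101-✓ 111-0 1111-✓
Round 2: --011✓ --111✓ -0-11✓ -01-1 -1-11✓ 0--11✓ 1--11✓ 11-1-
Round 3: ---11
PIs = {---11, -01-1, -1100, 0-100, 0001-, 0010-, 10000, 11-1-, 111-0}
Coverage chart:
  m2: 0001- ←essential
  m4: 0-100,0010-
  m7: ---11,-01-1
  m11: ---11 ←essential
  m12: -1100,0-100
  m15: ---11 ←essential
  m19: ---11 ←essential
  m23: ---11,-01-1
  m26: 11-1- ←essential
  m27: ---11,11-1-
  m28: -1100,111-0
  m30: 11-1-,111-0
  m31: ---11,11-1-
Essential: ---11, 0001-, 11-1-
Petrick residual → -1100, 0-100
Min cover (5 terms): de + bcd'e' + a'cd'e' + a'b'c'd + abd

5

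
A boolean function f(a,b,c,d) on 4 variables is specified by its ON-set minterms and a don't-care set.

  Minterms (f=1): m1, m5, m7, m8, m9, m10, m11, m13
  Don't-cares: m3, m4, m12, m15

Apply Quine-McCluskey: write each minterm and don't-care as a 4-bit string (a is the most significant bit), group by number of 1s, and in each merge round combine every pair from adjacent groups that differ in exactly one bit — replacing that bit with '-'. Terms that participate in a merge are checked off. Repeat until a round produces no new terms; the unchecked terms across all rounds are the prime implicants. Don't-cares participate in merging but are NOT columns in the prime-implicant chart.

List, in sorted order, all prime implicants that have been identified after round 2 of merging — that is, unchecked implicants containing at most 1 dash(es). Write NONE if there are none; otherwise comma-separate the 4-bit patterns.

[col 0] 0001*, 0011*, 0100*, 0101*, 0111*, 1000*, 1001*, 1010*, 1011*, 1100*, 1101*, 1111*
[col 1] -001*, -011*, -100*, -101*, -111*, 0-01*, 0-11*, 00-1*, 01-1*, 010-*, 1-00*, 1-01*, 1-11*, 10-0*, 10-1*, 100-*, 101-*, 11-1*, 110-*
[col 2] --01*, --11*, -0-1*, -1-1*, -10-, 0--1*, 1--1*, 1-0-, 10--
[col 3] ---1
Prime implicants: ---1, -10-, 1-0-, 10--

NONE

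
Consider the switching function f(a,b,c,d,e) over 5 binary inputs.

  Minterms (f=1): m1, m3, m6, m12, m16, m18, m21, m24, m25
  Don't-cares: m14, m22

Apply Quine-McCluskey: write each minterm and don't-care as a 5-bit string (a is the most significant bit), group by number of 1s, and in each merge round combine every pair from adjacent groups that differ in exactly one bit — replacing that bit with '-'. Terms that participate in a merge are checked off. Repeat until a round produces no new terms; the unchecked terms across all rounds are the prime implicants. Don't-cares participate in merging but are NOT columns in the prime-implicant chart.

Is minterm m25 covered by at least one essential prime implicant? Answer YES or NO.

YES

size-2^0 implicants → 00001(✓)  00011(✓)  00110(✓)  01100(✓)  01110(✓)  10000(✓)  10010(✓)  10101  10110(✓)  11000(✓)  11001(✓)
size-2^1 implicants → -0110  0-110  000-1  011-0  1-000  10-10  100-0  1100-
Unchecked terms (primes): -0110, 0-110, 000-1, 011-0, 1-000, 10-10, 100-0, 10101, 1100-
Minterm coverage:
  m1 ⊆ 000-1 [E]
  m3 ⊆ 000-1 [E]
  m6 ⊆ -0110,0-110
  m12 ⊆ 011-0 [E]
  m16 ⊆ 1-000,100-0
  m18 ⊆ 10-10,100-0
  m21 ⊆ 10101 [E]
  m24 ⊆ 1-000,1100-
  m25 ⊆ 1100- [E]
E = {000-1, 011-0, 10101, 1100-}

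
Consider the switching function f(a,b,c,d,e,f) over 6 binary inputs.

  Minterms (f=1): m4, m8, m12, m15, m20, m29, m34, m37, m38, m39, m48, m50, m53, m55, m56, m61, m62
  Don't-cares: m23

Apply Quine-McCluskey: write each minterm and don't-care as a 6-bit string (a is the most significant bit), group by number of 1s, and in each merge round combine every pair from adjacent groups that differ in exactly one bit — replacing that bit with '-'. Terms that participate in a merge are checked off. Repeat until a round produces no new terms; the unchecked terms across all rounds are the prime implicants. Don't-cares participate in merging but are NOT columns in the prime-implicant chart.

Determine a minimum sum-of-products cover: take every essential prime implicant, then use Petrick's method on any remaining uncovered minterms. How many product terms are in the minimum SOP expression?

9

[col 0] 000100*, 001000*, 001100*, 001111, 010100*, 010111*, 011101*, 100010*, 100101*, 100110*, 100111*, 110000*, 110010*, 110101*, 110111*, 111000*, 111101*, 111110
[col 1] -10111, -11101, 0-0100, 00-100, 001-00, 1-0010, 1-0101*, 1-0111*, 100-10, 1001-1*, 10011-, 11-000, 11-101, 1100-0, 1101-1*
[col 2] 1-01-1
Prime implicants: -10111, -11101, 0-0100, 00-100, 001-00, 001111, 1-0010, 1-01-1, 100-10, 10011-, 11-000, 11-101, 1100-0, 111110
PI chart (minterm → PIs covering it):
  4 | 0-0100,00-100
  8 | 001-00  (sole → essential)
  12 | 00-100,001-00
  15 | 001111  (sole → essential)
  20 | 0-0100  (sole → essential)
  29 | -11101  (sole → essential)
  34 | 1-0010,100-10
  37 | 1-01-1  (sole → essential)
  38 | 100-10,10011-
  39 | 1-01-1,10011-
  48 | 11-000,1100-0
  50 | 1-0010,1100-0
  53 | 1-01-1,11-101
  55 | -10111,1-01-1
  56 | 11-000  (sole → essential)
  61 | -11101,11-101
  62 | 111110  (sole → essential)
Essential prime implicants: -11101, 0-0100, 001-00, 001111, 1-01-1, 11-000, 111110
Petrick residual → 1-0010, 100-10
Minimum SOP uses 9 PIs: bcde'f + a'c'de'f' + a'b'ce'f' + a'b'cdef + ac'd'ef' + ac'df + ab'c'ef' + abd'e'f' + abcdef'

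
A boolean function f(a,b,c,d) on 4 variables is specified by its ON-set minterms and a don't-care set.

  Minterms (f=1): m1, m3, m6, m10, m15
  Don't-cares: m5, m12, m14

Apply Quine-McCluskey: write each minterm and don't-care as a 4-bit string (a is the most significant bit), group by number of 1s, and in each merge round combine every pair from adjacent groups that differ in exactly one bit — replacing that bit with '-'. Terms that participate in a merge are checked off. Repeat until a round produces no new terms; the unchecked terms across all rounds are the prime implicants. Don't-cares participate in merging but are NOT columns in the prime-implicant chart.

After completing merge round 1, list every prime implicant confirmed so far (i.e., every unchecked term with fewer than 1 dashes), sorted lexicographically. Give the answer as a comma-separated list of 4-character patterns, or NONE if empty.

NONE

Round 0: 0001✓ 0011✓ 0101✓ 0110✓ 1010✓ 1100✓ 1110✓ 1111✓
Round 1: -110 0-01 00-1 1-10 11-0 111-
PIs = {-110, 0-01, 00-1, 1-10, 11-0, 111-}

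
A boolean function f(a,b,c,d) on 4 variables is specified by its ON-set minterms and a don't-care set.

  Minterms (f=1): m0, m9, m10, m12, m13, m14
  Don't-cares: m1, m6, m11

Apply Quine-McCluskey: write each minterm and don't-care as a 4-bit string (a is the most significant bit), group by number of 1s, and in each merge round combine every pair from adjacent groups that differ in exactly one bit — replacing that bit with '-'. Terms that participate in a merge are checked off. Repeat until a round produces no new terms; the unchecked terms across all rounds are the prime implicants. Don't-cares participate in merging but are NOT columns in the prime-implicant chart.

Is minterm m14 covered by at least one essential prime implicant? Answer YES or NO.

[col 0] 0000*, 0001*, 0110*, 1001*, 1010*, 1011*, 1100*, 1101*, 1110*
[col 1] -001, -110, 000-, 1-01, 1-10, 10-1, 101-, 11-0, 110-
Prime implicants: -001, -110, 000-, 1-01, 1-10, 10-1, 101-, 11-0, 110-
PI chart (minterm → PIs covering it):
  0 | 000-  (sole → essential)
  9 | -001,1-01,10-1
  10 | 1-10,101-
  12 | 11-0,110-
  13 | 1-01,110-
  14 | -110,1-10,11-0
Essential prime implicants: 000-

NO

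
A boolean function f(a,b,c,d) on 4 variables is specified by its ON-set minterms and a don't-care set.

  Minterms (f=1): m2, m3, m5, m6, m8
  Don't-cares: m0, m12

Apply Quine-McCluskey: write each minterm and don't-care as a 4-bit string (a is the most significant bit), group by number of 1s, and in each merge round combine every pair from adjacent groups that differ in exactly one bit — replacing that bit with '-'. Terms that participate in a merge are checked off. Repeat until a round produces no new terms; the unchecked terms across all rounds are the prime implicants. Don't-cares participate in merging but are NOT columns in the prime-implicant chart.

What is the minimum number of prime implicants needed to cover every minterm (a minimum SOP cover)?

4

Round 0: 0000✓ 0010✓ 0011✓ 0101 0110✓ 1000✓ 1100✓
Round 1: -000 0-10 00-0 001- 1-00
PIs = {-000, 0-10, 00-0, 001-, 0101, 1-00}
Coverage chart:
  m2: 0-10,00-0,001-
  m3: 001- ←essential
  m5: 0101 ←essential
  m6: 0-10 ←essential
  m8: -000,1-00
Essential: 0-10, 001-, 0101
Petrick residual → -000
Min cover (4 terms): b'c'd' + a'cd' + a'b'c + a'bc'd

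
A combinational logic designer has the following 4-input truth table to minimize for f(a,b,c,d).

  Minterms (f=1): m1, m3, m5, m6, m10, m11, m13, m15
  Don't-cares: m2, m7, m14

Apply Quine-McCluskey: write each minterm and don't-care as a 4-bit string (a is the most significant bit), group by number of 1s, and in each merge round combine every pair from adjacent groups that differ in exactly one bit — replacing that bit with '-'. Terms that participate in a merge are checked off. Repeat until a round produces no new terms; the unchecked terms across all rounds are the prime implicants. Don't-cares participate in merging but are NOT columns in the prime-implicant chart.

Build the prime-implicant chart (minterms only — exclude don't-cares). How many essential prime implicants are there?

3

[col 0] 0001*, 0010*, 0011*, 0101*, 0110*, 0111*, 1010*, 1011*, 1101*, 1110*, 1111*
[col 1] -010*, -011*, -101*, -110*, -111*, 0-01*, 0-10*, 0-11*, 00-1*, 001-*, 01-1*, 011-*, 1-10*, 1-11*, 101-*, 11-1*, 111-*
[col 2] --10*, --11*, -01-*, -1-1, -11-*, 0--1, 0-1-*, 1-1-*
[col 3] --1-
Prime implicants: --1-, -1-1, 0--1
PI chart (minterm → PIs covering it):
  1 | 0--1  (sole → essential)
  3 | --1-,0--1
  5 | -1-1,0--1
  6 | --1-  (sole → essential)
  10 | --1-  (sole → essential)
  11 | --1-  (sole → essential)
  13 | -1-1  (sole → essential)
  15 | --1-,-1-1
Essential prime implicants: --1-, -1-1, 0--1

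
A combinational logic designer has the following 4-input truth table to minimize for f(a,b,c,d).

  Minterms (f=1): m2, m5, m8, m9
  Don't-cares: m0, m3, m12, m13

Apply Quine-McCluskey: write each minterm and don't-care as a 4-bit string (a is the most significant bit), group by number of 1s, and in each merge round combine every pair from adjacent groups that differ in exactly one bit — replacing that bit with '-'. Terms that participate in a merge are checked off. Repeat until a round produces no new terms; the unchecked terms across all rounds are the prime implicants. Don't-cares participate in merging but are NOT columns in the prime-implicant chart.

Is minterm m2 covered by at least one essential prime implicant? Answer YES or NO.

NO

size-2^0 implicants → 0000(✓)  0010(✓)  0011(✓)  0101(✓)  1000(✓)  1001(✓)  1100(✓)  1101(✓)
size-2^1 implicants → -000  -101  00-0  001-  1-00(✓)  1-01(✓)  100-(✓)  110-(✓)
size-2^2 implicants → 1-0-
Unchecked terms (primes): -000, -101, 00-0, 001-, 1-0-
Minterm coverage:
  m2 ⊆ 00-0,001-
  m5 ⊆ -101 [E]
  m8 ⊆ -000,1-0-
  m9 ⊆ 1-0- [E]
E = {-101, 1-0-}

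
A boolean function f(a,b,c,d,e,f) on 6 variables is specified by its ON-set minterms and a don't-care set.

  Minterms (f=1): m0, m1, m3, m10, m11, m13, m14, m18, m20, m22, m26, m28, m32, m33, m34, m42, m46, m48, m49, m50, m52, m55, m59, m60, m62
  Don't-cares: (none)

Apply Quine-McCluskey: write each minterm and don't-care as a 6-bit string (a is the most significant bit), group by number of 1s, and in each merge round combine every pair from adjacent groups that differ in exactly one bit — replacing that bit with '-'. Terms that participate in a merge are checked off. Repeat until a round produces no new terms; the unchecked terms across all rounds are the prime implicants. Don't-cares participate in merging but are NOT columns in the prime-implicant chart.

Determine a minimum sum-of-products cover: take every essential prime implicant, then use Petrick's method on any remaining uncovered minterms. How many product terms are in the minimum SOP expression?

size-2^0 implicants → 000000(✓)  000001(✓)  000011(✓)  001010(✓)  001011(✓)  001101  001110(✓)  010010(✓)  010100(✓)  010110(✓)  011010(✓)  011100(✓)  100000(✓)  100001(✓)  100010(✓)  101010(✓)  101110(✓)  110000(✓)  110001(✓)  110010(✓)  110100(✓)  110111  111011  111100(✓)  111110(✓)
size-2^1 implicants → -00000(✓)  -00001(✓)  -01010(✓)  -01110(✓)  -10010  -10100(✓)  -11100(✓)  0-1010  00-011  0000-1  00000-(✓)  001-10(✓)  00101-  01-010  01-100(✓)  010-10  0101-0  1-0000(✓)  1-0001(✓)  1-0010(✓)  1-1110  10-010  1000-0(✓)  10000-(✓)  101-10(✓)  11-100(✓)  110-00  1100-0(✓)  11000-(✓)  1111-0
size-2^2 implicants → -0000-  -01-10  -1-100  1-00-0  1-000-
Unchecked terms (primes): -0000-, -01-10, -1-100, -10010, 0-1010, 00-011, 0000-1, 00101-, 001101, 01-010, 010-10, 0101-0, 1-00-0, 1-000-, 1-1110, 10-010, 110-00, 110111, 111011, 1111-0
Minterm coverage:
  m0 ⊆ -0000- [E]
  m1 ⊆ -0000-,0000-1
  m3 ⊆ 00-011,0000-1
  m10 ⊆ -01-10,0-1010,00101-
  m11 ⊆ 00-011,00101-
  m13 ⊆ 001101 [E]
  m14 ⊆ -01-10 [E]
  m18 ⊆ -10010,01-010,010-10
  m20 ⊆ -1-100,0101-0
  m22 ⊆ 010-10,0101-0
  m26 ⊆ 0-1010,01-010
  m28 ⊆ -1-100 [E]
  m32 ⊆ -0000-,1-00-0,1-000-
  m33 ⊆ -0000-,1-000-
  m34 ⊆ 1-00-0,10-010
  m42 ⊆ -01-10,10-010
  m46 ⊆ -01-10,1-1110
  m48 ⊆ 1-00-0,1-000-,110-00
  m49 ⊆ 1-000- [E]
  m50 ⊆ -10010,1-00-0
  m52 ⊆ -1-100,110-00
  m55 ⊆ 110111 [E]
  m59 ⊆ 111011 [E]
  m60 ⊆ -1-100,1111-0
  m62 ⊆ 1-1110,1111-0
E = {-0000-, -01-10, -1-100, 001101, 1-000-, 110111, 111011}
Petrick residual → 0-1010, 00-011, 010-10, 1-00-0, 1-1110
Cover = b'c'd'e' + b'cef' + bde'f' + a'cd'ef' + a'b'd'ef + a'b'cde'f + a'bc'ef' + ac'd'f' + ac'd'e' + acdef' + abc'def + abcd'ef  |cover|=12

12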